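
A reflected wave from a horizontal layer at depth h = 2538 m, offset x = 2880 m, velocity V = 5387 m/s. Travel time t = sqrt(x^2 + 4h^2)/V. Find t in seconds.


x^2 + 4h^2 = 2880^2 + 4*2538^2 = 8294400 + 25765776 = 34060176
sqrt(34060176) = 5836.1097
t = 5836.1097 / 5387 = 1.0834 s

1.0834


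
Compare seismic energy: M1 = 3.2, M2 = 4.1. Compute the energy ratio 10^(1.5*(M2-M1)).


M2 - M1 = 4.1 - 3.2 = 0.9
1.5 * 0.9 = 1.35
ratio = 10^1.35 = 22.39

22.39


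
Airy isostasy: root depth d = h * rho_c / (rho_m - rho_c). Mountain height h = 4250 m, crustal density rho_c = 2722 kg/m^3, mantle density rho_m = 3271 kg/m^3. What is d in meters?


rho_m - rho_c = 3271 - 2722 = 549
d = 4250 * 2722 / 549
= 11568500 / 549
= 21071.95 m

21071.95


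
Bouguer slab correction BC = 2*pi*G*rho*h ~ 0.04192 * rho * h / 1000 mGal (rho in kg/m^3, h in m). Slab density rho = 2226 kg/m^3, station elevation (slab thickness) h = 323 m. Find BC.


BC = 0.04192 * rho * h / 1000
= 0.04192 * 2226 * 323 / 1000
= 30.1404 mGal

30.1404


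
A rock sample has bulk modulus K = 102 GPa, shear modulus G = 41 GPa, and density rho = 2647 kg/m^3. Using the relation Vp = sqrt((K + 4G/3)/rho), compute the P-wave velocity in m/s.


First compute the effective modulus:
K + 4G/3 = 102e9 + 4*41e9/3 = 156666666666.67 Pa
Then divide by density:
156666666666.67 / 2647 = 59186500.4408 Pa/(kg/m^3)
Take the square root:
Vp = sqrt(59186500.4408) = 7693.28 m/s

7693.28


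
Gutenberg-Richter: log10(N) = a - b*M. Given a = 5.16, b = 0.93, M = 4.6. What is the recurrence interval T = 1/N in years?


log10(N) = 5.16 - 0.93*4.6 = 0.882
N = 10^0.882 = 7.62079
T = 1/N = 1/7.62079 = 0.1312 years

0.1312


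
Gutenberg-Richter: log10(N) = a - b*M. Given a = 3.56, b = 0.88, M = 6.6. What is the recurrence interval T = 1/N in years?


log10(N) = 3.56 - 0.88*6.6 = -2.248
N = 10^-2.248 = 0.005649
T = 1/N = 1/0.005649 = 177.0109 years

177.0109


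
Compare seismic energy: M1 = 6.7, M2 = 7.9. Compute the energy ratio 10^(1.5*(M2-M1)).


M2 - M1 = 7.9 - 6.7 = 1.2
1.5 * 1.2 = 1.8
ratio = 10^1.8 = 63.1

63.1


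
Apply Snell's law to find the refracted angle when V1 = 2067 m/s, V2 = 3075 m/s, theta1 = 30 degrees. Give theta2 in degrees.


sin(theta1) = sin(30 deg) = 0.5
sin(theta2) = V2/V1 * sin(theta1) = 3075/2067 * 0.5 = 0.743832
theta2 = arcsin(0.743832) = 48.0588 degrees

48.0588


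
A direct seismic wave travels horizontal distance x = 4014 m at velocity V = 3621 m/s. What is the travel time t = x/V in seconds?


t = x / V
= 4014 / 3621
= 1.1085 s

1.1085


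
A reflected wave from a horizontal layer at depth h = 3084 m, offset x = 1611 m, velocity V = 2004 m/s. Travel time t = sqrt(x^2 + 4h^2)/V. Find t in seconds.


x^2 + 4h^2 = 1611^2 + 4*3084^2 = 2595321 + 38044224 = 40639545
sqrt(40639545) = 6374.9153
t = 6374.9153 / 2004 = 3.1811 s

3.1811


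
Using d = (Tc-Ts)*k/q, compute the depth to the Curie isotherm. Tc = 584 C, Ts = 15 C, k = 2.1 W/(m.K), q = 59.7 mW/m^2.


T_Curie - T_surf = 584 - 15 = 569 C
Convert q to W/m^2: 59.7 mW/m^2 = 0.0597 W/m^2
d = 569 * 2.1 / 0.0597 = 20015.08 m

20015.08


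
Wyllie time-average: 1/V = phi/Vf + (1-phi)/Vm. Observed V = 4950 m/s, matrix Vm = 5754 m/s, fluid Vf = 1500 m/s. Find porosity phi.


1/V - 1/Vm = 1/4950 - 1/5754 = 2.823e-05
1/Vf - 1/Vm = 1/1500 - 1/5754 = 0.00049287
phi = 2.823e-05 / 0.00049287 = 0.0573

0.0573


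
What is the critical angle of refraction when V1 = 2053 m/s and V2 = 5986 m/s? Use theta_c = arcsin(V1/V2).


V1/V2 = 2053/5986 = 0.342967
theta_c = arcsin(0.342967) = 20.0577 degrees

20.0577


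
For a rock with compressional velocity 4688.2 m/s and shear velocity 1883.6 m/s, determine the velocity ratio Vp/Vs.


Vp/Vs = 4688.2 / 1883.6
= 2.489

2.489


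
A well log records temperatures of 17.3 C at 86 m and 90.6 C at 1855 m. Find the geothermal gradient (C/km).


dT = 90.6 - 17.3 = 73.3 C
dz = 1855 - 86 = 1769 m
gradient = dT/dz * 1000 = 73.3/1769 * 1000 = 41.4358 C/km

41.4358


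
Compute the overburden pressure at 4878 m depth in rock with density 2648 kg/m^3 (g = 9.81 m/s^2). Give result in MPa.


P = rho * g * z / 1e6
= 2648 * 9.81 * 4878 / 1e6
= 126715220.64 / 1e6
= 126.7152 MPa

126.7152


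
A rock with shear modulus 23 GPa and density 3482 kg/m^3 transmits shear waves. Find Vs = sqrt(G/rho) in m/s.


Convert G to Pa: G = 23e9 Pa
Compute G/rho = 23e9 / 3482 = 6605399.1959
Vs = sqrt(6605399.1959) = 2570.1 m/s

2570.1


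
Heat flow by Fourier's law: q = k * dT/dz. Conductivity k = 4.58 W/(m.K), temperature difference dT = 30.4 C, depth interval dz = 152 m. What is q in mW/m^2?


q = k * dT / dz * 1000
= 4.58 * 30.4 / 152 * 1000
= 0.916 * 1000
= 916.0 mW/m^2

916.0


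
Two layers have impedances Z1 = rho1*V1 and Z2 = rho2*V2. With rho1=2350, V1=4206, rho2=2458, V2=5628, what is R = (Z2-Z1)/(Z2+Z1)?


Z1 = 2350 * 4206 = 9884100
Z2 = 2458 * 5628 = 13833624
R = (13833624 - 9884100) / (13833624 + 9884100) = 3949524 / 23717724 = 0.1665

0.1665


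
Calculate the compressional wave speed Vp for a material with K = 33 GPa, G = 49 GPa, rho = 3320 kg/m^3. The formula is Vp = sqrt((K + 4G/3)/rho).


First compute the effective modulus:
K + 4G/3 = 33e9 + 4*49e9/3 = 98333333333.33 Pa
Then divide by density:
98333333333.33 / 3320 = 29618473.8956 Pa/(kg/m^3)
Take the square root:
Vp = sqrt(29618473.8956) = 5442.29 m/s

5442.29


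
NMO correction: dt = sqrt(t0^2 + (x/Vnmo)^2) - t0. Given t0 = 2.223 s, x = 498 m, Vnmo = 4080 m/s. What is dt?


x/Vnmo = 498/4080 = 0.122059
(x/Vnmo)^2 = 0.014898
t0^2 = 4.941729
sqrt(4.941729 + 0.014898) = 2.226348
dt = 2.226348 - 2.223 = 0.003348

0.003348


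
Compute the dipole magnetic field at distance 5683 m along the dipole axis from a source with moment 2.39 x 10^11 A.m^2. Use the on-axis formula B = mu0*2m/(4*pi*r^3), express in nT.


m = 2.39 x 10^11 = 239000000000 A.m^2
2m = 478000000000 A.m^2
r^3 = 5683^3 = 183540946987
B = (4pi*10^-7) * 478000000000 / (4*pi * 183540946987) * 1e9
= 600672.515366 / 2306443562749.09 * 1e9
= 260.4323 nT

260.4323


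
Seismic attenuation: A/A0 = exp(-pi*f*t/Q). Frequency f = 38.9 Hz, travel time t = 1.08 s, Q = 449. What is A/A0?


pi*f*t/Q = pi*38.9*1.08/449 = 0.293952
A/A0 = exp(-0.293952) = 0.745312

0.745312


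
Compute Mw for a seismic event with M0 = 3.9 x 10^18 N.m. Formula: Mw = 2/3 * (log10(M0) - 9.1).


log10(M0) = log10(3.9 x 10^18) = 18.5911
Mw = 2/3 * (18.5911 - 9.1)
= 2/3 * 9.4911
= 6.33

6.33


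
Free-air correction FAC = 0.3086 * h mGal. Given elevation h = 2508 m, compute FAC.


FAC = 0.3086 * h
= 0.3086 * 2508
= 773.9688 mGal

773.9688


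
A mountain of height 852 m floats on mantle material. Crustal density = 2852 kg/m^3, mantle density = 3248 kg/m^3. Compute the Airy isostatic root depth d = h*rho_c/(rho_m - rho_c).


rho_m - rho_c = 3248 - 2852 = 396
d = 852 * 2852 / 396
= 2429904 / 396
= 6136.12 m

6136.12


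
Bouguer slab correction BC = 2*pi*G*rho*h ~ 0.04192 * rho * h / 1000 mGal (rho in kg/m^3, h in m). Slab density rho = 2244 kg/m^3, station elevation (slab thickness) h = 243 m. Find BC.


BC = 0.04192 * rho * h / 1000
= 0.04192 * 2244 * 243 / 1000
= 22.8586 mGal

22.8586


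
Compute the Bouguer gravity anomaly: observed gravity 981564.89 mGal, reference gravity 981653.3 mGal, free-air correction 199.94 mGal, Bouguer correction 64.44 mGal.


BA = g_obs - g_ref + FAC - BC
= 981564.89 - 981653.3 + 199.94 - 64.44
= 47.09 mGal

47.09


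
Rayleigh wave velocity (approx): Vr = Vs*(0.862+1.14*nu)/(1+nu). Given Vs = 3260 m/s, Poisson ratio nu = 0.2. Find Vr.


Numerator factor = 0.862 + 1.14*0.2 = 1.09
Denominator = 1 + 0.2 = 1.2
Vr = 3260 * 1.09 / 1.2 = 2961.17 m/s

2961.17


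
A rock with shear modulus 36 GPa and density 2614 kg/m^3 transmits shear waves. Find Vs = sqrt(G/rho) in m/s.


Convert G to Pa: G = 36e9 Pa
Compute G/rho = 36e9 / 2614 = 13771996.9396
Vs = sqrt(13771996.9396) = 3711.06 m/s

3711.06


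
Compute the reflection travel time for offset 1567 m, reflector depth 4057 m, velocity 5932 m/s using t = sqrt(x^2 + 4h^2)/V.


x^2 + 4h^2 = 1567^2 + 4*4057^2 = 2455489 + 65836996 = 68292485
sqrt(68292485) = 8263.9267
t = 8263.9267 / 5932 = 1.3931 s

1.3931


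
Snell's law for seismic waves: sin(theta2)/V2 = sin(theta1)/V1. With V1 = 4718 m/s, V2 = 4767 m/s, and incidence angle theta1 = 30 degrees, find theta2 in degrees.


sin(theta1) = sin(30 deg) = 0.5
sin(theta2) = V2/V1 * sin(theta1) = 4767/4718 * 0.5 = 0.505193
theta2 = arcsin(0.505193) = 30.3442 degrees

30.3442


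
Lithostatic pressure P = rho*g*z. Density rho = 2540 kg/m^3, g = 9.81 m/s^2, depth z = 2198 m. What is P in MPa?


P = rho * g * z / 1e6
= 2540 * 9.81 * 2198 / 1e6
= 54768445.2 / 1e6
= 54.7684 MPa

54.7684


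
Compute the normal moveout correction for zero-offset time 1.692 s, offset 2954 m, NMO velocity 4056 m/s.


x/Vnmo = 2954/4056 = 0.728304
(x/Vnmo)^2 = 0.530426
t0^2 = 2.862864
sqrt(2.862864 + 0.530426) = 1.842089
dt = 1.842089 - 1.692 = 0.150089

0.150089


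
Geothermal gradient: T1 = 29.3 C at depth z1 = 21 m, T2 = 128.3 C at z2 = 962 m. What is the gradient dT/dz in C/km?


dT = 128.3 - 29.3 = 99.0 C
dz = 962 - 21 = 941 m
gradient = dT/dz * 1000 = 99.0/941 * 1000 = 105.2072 C/km

105.2072


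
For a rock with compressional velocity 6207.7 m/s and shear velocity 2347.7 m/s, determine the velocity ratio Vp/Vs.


Vp/Vs = 6207.7 / 2347.7
= 2.6442

2.6442


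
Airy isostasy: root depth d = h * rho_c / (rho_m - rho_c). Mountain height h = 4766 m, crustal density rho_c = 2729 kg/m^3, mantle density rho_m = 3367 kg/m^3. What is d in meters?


rho_m - rho_c = 3367 - 2729 = 638
d = 4766 * 2729 / 638
= 13006414 / 638
= 20386.23 m

20386.23


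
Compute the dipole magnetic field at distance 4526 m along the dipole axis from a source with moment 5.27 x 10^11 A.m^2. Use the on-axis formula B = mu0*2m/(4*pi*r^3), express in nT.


m = 5.27 x 10^11 = 527000000000 A.m^2
2m = 1054000000000 A.m^2
r^3 = 4526^3 = 92713643576
B = (4pi*10^-7) * 1054000000000 / (4*pi * 92713643576) * 1e9
= 1324495.462753 / 1165074006183.62 * 1e9
= 1136.8338 nT

1136.8338


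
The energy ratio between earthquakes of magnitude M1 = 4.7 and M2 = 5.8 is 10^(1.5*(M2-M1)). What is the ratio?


M2 - M1 = 5.8 - 4.7 = 1.1
1.5 * 1.1 = 1.65
ratio = 10^1.65 = 44.67

44.67


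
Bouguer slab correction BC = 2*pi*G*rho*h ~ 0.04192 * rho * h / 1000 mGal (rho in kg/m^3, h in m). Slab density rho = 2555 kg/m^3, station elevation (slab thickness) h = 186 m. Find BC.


BC = 0.04192 * rho * h / 1000
= 0.04192 * 2555 * 186 / 1000
= 19.9216 mGal

19.9216


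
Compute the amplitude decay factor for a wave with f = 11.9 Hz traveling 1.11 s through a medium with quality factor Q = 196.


pi*f*t/Q = pi*11.9*1.11/196 = 0.211721
A/A0 = exp(-0.211721) = 0.809191

0.809191


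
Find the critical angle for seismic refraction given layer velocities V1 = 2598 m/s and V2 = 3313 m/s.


V1/V2 = 2598/3313 = 0.784184
theta_c = arcsin(0.784184) = 51.6452 degrees

51.6452


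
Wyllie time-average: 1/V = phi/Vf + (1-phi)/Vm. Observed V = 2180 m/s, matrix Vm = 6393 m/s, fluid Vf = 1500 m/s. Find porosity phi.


1/V - 1/Vm = 1/2180 - 1/6393 = 0.00030229
1/Vf - 1/Vm = 1/1500 - 1/6393 = 0.00051025
phi = 0.00030229 / 0.00051025 = 0.5924

0.5924


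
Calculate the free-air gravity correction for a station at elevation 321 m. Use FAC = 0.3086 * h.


FAC = 0.3086 * h
= 0.3086 * 321
= 99.0606 mGal

99.0606


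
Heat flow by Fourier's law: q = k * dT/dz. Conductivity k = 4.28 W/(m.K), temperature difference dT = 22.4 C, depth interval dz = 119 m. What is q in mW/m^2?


q = k * dT / dz * 1000
= 4.28 * 22.4 / 119 * 1000
= 0.805647 * 1000
= 805.6471 mW/m^2

805.6471


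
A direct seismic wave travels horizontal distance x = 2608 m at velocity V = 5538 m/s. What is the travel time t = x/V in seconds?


t = x / V
= 2608 / 5538
= 0.4709 s

0.4709


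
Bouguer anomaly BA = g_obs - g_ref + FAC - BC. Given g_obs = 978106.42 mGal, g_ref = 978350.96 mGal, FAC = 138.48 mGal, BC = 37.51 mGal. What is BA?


BA = g_obs - g_ref + FAC - BC
= 978106.42 - 978350.96 + 138.48 - 37.51
= -143.57 mGal

-143.57


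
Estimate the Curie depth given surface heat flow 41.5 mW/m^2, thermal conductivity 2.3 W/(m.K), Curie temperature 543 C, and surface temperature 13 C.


T_Curie - T_surf = 543 - 13 = 530 C
Convert q to W/m^2: 41.5 mW/m^2 = 0.0415 W/m^2
d = 530 * 2.3 / 0.0415 = 29373.49 m

29373.49


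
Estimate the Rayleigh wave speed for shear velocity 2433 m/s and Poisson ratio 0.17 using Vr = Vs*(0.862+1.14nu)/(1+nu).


Numerator factor = 0.862 + 1.14*0.17 = 1.0558
Denominator = 1 + 0.17 = 1.17
Vr = 2433 * 1.0558 / 1.17 = 2195.52 m/s

2195.52


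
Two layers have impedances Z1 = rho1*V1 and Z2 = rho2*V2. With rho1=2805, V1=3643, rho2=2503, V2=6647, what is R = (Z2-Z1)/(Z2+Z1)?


Z1 = 2805 * 3643 = 10218615
Z2 = 2503 * 6647 = 16637441
R = (16637441 - 10218615) / (16637441 + 10218615) = 6418826 / 26856056 = 0.239

0.239


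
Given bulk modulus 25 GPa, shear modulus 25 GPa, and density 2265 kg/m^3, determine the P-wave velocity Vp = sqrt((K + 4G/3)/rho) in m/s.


First compute the effective modulus:
K + 4G/3 = 25e9 + 4*25e9/3 = 58333333333.33 Pa
Then divide by density:
58333333333.33 / 2265 = 25754231.0522 Pa/(kg/m^3)
Take the square root:
Vp = sqrt(25754231.0522) = 5074.86 m/s

5074.86


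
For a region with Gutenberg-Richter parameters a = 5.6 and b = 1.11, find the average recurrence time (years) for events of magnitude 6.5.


log10(N) = 5.6 - 1.11*6.5 = -1.615
N = 10^-1.615 = 0.024266
T = 1/N = 1/0.024266 = 41.2098 years

41.2098


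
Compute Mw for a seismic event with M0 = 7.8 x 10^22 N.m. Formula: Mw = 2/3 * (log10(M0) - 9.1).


log10(M0) = log10(7.8 x 10^22) = 22.8921
Mw = 2/3 * (22.8921 - 9.1)
= 2/3 * 13.7921
= 9.19

9.19


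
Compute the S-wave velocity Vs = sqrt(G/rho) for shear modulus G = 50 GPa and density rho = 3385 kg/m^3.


Convert G to Pa: G = 50e9 Pa
Compute G/rho = 50e9 / 3385 = 14771048.7445
Vs = sqrt(14771048.7445) = 3843.31 m/s

3843.31


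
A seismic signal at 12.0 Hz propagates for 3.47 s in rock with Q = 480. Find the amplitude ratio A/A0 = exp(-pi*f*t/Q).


pi*f*t/Q = pi*12.0*3.47/480 = 0.272533
A/A0 = exp(-0.272533) = 0.761448

0.761448


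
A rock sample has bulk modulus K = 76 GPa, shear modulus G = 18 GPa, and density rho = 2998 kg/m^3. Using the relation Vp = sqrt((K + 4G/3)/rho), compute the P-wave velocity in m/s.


First compute the effective modulus:
K + 4G/3 = 76e9 + 4*18e9/3 = 100000000000.0 Pa
Then divide by density:
100000000000.0 / 2998 = 33355570.3803 Pa/(kg/m^3)
Take the square root:
Vp = sqrt(33355570.3803) = 5775.43 m/s

5775.43


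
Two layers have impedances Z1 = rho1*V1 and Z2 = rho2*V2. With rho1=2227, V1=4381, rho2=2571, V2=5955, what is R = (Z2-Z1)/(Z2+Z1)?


Z1 = 2227 * 4381 = 9756487
Z2 = 2571 * 5955 = 15310305
R = (15310305 - 9756487) / (15310305 + 9756487) = 5553818 / 25066792 = 0.2216

0.2216


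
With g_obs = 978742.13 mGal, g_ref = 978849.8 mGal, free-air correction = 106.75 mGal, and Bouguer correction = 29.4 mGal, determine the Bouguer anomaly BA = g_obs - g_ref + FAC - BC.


BA = g_obs - g_ref + FAC - BC
= 978742.13 - 978849.8 + 106.75 - 29.4
= -30.32 mGal

-30.32


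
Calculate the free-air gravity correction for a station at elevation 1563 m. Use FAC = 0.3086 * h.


FAC = 0.3086 * h
= 0.3086 * 1563
= 482.3418 mGal

482.3418


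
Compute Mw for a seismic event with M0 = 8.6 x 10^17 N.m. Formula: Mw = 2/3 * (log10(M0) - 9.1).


log10(M0) = log10(8.6 x 10^17) = 17.9345
Mw = 2/3 * (17.9345 - 9.1)
= 2/3 * 8.8345
= 5.89

5.89


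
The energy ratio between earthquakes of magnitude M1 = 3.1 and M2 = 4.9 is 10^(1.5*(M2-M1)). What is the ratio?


M2 - M1 = 4.9 - 3.1 = 1.8
1.5 * 1.8 = 2.7
ratio = 10^2.7 = 501.19

501.19


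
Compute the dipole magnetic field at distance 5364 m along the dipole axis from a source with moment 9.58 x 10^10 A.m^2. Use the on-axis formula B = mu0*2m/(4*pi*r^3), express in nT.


m = 9.58 x 10^10 = 95800000000 A.m^2
2m = 191600000000 A.m^2
r^3 = 5364^3 = 154335668544
B = (4pi*10^-7) * 191600000000 / (4*pi * 154335668544) * 1e9
= 240771.660971 / 1939439209938.8 * 1e9
= 124.145 nT

124.145


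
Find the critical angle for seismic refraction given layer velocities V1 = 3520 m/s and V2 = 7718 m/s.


V1/V2 = 3520/7718 = 0.456077
theta_c = arcsin(0.456077) = 27.1342 degrees

27.1342


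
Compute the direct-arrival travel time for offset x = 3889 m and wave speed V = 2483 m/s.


t = x / V
= 3889 / 2483
= 1.5663 s

1.5663


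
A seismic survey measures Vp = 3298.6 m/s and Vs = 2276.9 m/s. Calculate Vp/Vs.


Vp/Vs = 3298.6 / 2276.9
= 1.4487

1.4487


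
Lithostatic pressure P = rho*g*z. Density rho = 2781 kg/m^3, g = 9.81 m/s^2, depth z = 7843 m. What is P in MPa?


P = rho * g * z / 1e6
= 2781 * 9.81 * 7843 / 1e6
= 213969667.23 / 1e6
= 213.9697 MPa

213.9697


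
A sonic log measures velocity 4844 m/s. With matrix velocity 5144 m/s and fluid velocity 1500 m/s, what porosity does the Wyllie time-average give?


1/V - 1/Vm = 1/4844 - 1/5144 = 1.204e-05
1/Vf - 1/Vm = 1/1500 - 1/5144 = 0.00047227
phi = 1.204e-05 / 0.00047227 = 0.0255

0.0255


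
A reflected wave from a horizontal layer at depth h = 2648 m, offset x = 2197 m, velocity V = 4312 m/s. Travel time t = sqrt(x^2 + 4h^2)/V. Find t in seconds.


x^2 + 4h^2 = 2197^2 + 4*2648^2 = 4826809 + 28047616 = 32874425
sqrt(32874425) = 5733.6223
t = 5733.6223 / 4312 = 1.3297 s

1.3297


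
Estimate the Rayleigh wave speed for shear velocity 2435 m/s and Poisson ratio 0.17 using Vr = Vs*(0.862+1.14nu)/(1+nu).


Numerator factor = 0.862 + 1.14*0.17 = 1.0558
Denominator = 1 + 0.17 = 1.17
Vr = 2435 * 1.0558 / 1.17 = 2197.33 m/s

2197.33


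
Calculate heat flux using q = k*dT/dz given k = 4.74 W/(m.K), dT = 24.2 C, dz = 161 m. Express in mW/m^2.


q = k * dT / dz * 1000
= 4.74 * 24.2 / 161 * 1000
= 0.712472 * 1000
= 712.472 mW/m^2

712.472


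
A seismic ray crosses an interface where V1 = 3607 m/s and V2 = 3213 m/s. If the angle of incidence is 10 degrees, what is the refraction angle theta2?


sin(theta1) = sin(10 deg) = 0.173648
sin(theta2) = V2/V1 * sin(theta1) = 3213/3607 * 0.173648 = 0.15468
theta2 = arcsin(0.15468) = 8.8983 degrees

8.8983


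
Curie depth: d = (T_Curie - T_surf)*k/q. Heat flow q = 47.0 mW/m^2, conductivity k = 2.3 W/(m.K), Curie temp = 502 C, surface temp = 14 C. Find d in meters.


T_Curie - T_surf = 502 - 14 = 488 C
Convert q to W/m^2: 47.0 mW/m^2 = 0.047 W/m^2
d = 488 * 2.3 / 0.047 = 23880.85 m

23880.85


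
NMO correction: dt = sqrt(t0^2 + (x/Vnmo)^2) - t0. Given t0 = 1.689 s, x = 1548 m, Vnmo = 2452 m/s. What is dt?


x/Vnmo = 1548/2452 = 0.631321
(x/Vnmo)^2 = 0.398567
t0^2 = 2.852721
sqrt(2.852721 + 0.398567) = 1.803133
dt = 1.803133 - 1.689 = 0.114133

0.114133


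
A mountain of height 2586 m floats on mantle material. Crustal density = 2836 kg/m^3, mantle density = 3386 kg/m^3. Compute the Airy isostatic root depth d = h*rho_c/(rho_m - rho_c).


rho_m - rho_c = 3386 - 2836 = 550
d = 2586 * 2836 / 550
= 7333896 / 550
= 13334.36 m

13334.36


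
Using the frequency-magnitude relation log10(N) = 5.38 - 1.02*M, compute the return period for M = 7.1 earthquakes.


log10(N) = 5.38 - 1.02*7.1 = -1.862
N = 10^-1.862 = 0.01374
T = 1/N = 1/0.01374 = 72.778 years

72.778


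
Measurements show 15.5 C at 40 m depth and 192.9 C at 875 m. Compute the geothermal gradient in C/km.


dT = 192.9 - 15.5 = 177.4 C
dz = 875 - 40 = 835 m
gradient = dT/dz * 1000 = 177.4/835 * 1000 = 212.4551 C/km

212.4551


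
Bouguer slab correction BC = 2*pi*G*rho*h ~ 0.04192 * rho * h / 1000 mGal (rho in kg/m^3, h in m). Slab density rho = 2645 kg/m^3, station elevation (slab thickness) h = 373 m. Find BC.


BC = 0.04192 * rho * h / 1000
= 0.04192 * 2645 * 373 / 1000
= 41.3576 mGal

41.3576


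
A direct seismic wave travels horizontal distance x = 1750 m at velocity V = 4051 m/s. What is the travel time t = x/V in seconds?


t = x / V
= 1750 / 4051
= 0.432 s

0.432


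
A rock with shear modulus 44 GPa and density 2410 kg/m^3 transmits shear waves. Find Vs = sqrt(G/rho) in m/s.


Convert G to Pa: G = 44e9 Pa
Compute G/rho = 44e9 / 2410 = 18257261.4108
Vs = sqrt(18257261.4108) = 4272.85 m/s

4272.85


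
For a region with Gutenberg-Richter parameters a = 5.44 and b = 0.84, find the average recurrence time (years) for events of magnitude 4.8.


log10(N) = 5.44 - 0.84*4.8 = 1.408
N = 10^1.408 = 25.585859
T = 1/N = 1/25.585859 = 0.0391 years

0.0391


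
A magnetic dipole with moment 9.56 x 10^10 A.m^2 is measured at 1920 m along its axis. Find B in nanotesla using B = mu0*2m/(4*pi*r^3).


m = 9.56 x 10^10 = 95600000000 A.m^2
2m = 191200000000 A.m^2
r^3 = 1920^3 = 7077888000
B = (4pi*10^-7) * 191200000000 / (4*pi * 7077888000) * 1e9
= 240269.006147 / 88943363774.93 * 1e9
= 2701.3708 nT

2701.3708


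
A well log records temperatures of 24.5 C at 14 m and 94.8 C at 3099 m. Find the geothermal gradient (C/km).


dT = 94.8 - 24.5 = 70.3 C
dz = 3099 - 14 = 3085 m
gradient = dT/dz * 1000 = 70.3/3085 * 1000 = 22.7877 C/km

22.7877


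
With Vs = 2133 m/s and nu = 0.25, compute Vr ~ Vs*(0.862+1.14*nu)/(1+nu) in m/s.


Numerator factor = 0.862 + 1.14*0.25 = 1.147
Denominator = 1 + 0.25 = 1.25
Vr = 2133 * 1.147 / 1.25 = 1957.24 m/s

1957.24


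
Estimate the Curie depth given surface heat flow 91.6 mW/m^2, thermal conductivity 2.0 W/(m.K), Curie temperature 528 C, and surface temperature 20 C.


T_Curie - T_surf = 528 - 20 = 508 C
Convert q to W/m^2: 91.6 mW/m^2 = 0.0916 W/m^2
d = 508 * 2.0 / 0.0916 = 11091.7 m

11091.7


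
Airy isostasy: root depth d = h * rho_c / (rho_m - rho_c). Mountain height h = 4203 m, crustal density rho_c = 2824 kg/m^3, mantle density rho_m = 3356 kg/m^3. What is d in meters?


rho_m - rho_c = 3356 - 2824 = 532
d = 4203 * 2824 / 532
= 11869272 / 532
= 22310.66 m

22310.66


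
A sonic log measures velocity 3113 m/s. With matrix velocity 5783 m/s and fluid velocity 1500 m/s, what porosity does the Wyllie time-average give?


1/V - 1/Vm = 1/3113 - 1/5783 = 0.00014831
1/Vf - 1/Vm = 1/1500 - 1/5783 = 0.00049375
phi = 0.00014831 / 0.00049375 = 0.3004

0.3004


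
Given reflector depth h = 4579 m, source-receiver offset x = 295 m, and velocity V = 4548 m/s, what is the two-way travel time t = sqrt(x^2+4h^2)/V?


x^2 + 4h^2 = 295^2 + 4*4579^2 = 87025 + 83868964 = 83955989
sqrt(83955989) = 9162.7501
t = 9162.7501 / 4548 = 2.0147 s

2.0147


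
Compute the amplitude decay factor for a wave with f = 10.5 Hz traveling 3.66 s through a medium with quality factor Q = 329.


pi*f*t/Q = pi*10.5*3.66/329 = 0.366965
A/A0 = exp(-0.366965) = 0.692834

0.692834


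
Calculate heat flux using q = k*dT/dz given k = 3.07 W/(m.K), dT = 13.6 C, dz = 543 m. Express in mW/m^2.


q = k * dT / dz * 1000
= 3.07 * 13.6 / 543 * 1000
= 0.076891 * 1000
= 76.8913 mW/m^2

76.8913


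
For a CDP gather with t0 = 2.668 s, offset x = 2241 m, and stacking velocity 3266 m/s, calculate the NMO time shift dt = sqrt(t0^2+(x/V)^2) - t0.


x/Vnmo = 2241/3266 = 0.68616
(x/Vnmo)^2 = 0.470816
t0^2 = 7.118224
sqrt(7.118224 + 0.470816) = 2.754821
dt = 2.754821 - 2.668 = 0.086821

0.086821


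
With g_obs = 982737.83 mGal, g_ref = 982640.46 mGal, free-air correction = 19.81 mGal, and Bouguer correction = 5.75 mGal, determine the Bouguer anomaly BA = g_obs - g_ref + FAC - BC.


BA = g_obs - g_ref + FAC - BC
= 982737.83 - 982640.46 + 19.81 - 5.75
= 111.43 mGal

111.43


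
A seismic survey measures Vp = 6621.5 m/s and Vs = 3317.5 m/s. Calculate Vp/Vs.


Vp/Vs = 6621.5 / 3317.5
= 1.9959

1.9959


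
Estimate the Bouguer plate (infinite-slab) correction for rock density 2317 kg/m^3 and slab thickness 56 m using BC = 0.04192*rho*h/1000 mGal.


BC = 0.04192 * rho * h / 1000
= 0.04192 * 2317 * 56 / 1000
= 5.4392 mGal

5.4392


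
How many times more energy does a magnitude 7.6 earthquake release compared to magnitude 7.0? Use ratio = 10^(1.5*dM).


M2 - M1 = 7.6 - 7.0 = 0.6
1.5 * 0.6 = 0.9
ratio = 10^0.9 = 7.94

7.94


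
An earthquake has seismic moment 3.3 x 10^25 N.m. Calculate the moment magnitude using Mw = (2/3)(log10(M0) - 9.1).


log10(M0) = log10(3.3 x 10^25) = 25.5185
Mw = 2/3 * (25.5185 - 9.1)
= 2/3 * 16.4185
= 10.95

10.95


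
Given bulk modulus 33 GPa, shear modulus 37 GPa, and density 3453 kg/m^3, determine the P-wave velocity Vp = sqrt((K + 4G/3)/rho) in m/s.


First compute the effective modulus:
K + 4G/3 = 33e9 + 4*37e9/3 = 82333333333.33 Pa
Then divide by density:
82333333333.33 / 3453 = 23844000.3861 Pa/(kg/m^3)
Take the square root:
Vp = sqrt(23844000.3861) = 4883.03 m/s

4883.03


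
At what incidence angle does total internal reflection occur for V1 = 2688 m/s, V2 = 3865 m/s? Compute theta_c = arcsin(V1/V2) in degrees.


V1/V2 = 2688/3865 = 0.695472
theta_c = arcsin(0.695472) = 44.0649 degrees

44.0649


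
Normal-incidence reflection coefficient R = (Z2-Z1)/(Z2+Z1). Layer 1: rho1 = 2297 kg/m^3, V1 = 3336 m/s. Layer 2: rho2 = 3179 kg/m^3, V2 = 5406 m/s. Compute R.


Z1 = 2297 * 3336 = 7662792
Z2 = 3179 * 5406 = 17185674
R = (17185674 - 7662792) / (17185674 + 7662792) = 9522882 / 24848466 = 0.3832

0.3832


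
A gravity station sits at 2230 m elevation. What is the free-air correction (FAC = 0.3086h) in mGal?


FAC = 0.3086 * h
= 0.3086 * 2230
= 688.178 mGal

688.178


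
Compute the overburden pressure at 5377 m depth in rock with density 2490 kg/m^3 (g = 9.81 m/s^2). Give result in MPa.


P = rho * g * z / 1e6
= 2490 * 9.81 * 5377 / 1e6
= 131343441.3 / 1e6
= 131.3434 MPa

131.3434


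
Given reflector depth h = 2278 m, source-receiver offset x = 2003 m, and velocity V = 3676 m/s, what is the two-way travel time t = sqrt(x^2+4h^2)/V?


x^2 + 4h^2 = 2003^2 + 4*2278^2 = 4012009 + 20757136 = 24769145
sqrt(24769145) = 4976.861
t = 4976.861 / 3676 = 1.3539 s

1.3539


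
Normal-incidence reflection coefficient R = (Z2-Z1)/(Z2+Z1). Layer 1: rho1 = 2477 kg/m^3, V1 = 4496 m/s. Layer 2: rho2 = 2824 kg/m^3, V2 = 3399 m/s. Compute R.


Z1 = 2477 * 4496 = 11136592
Z2 = 2824 * 3399 = 9598776
R = (9598776 - 11136592) / (9598776 + 11136592) = -1537816 / 20735368 = -0.0742

-0.0742


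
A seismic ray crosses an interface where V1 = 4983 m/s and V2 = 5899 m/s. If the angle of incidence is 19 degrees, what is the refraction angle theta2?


sin(theta1) = sin(19 deg) = 0.325568
sin(theta2) = V2/V1 * sin(theta1) = 5899/4983 * 0.325568 = 0.385416
theta2 = arcsin(0.385416) = 22.6696 degrees

22.6696


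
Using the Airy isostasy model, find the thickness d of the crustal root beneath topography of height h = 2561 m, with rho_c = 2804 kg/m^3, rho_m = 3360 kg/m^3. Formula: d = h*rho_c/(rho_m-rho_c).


rho_m - rho_c = 3360 - 2804 = 556
d = 2561 * 2804 / 556
= 7181044 / 556
= 12915.55 m

12915.55


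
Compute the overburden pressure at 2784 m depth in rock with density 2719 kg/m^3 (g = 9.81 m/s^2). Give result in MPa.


P = rho * g * z / 1e6
= 2719 * 9.81 * 2784 / 1e6
= 74258717.76 / 1e6
= 74.2587 MPa

74.2587


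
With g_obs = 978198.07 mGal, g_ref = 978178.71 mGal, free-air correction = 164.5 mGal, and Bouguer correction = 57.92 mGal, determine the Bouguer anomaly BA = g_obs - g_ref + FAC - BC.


BA = g_obs - g_ref + FAC - BC
= 978198.07 - 978178.71 + 164.5 - 57.92
= 125.94 mGal

125.94


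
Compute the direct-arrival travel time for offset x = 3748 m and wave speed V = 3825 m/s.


t = x / V
= 3748 / 3825
= 0.9799 s

0.9799


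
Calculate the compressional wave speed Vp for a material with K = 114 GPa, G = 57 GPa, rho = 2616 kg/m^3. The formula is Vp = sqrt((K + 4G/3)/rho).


First compute the effective modulus:
K + 4G/3 = 114e9 + 4*57e9/3 = 190000000000.0 Pa
Then divide by density:
190000000000.0 / 2616 = 72629969.419 Pa/(kg/m^3)
Take the square root:
Vp = sqrt(72629969.419) = 8522.32 m/s

8522.32


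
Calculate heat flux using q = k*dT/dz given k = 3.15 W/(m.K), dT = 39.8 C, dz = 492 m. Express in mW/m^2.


q = k * dT / dz * 1000
= 3.15 * 39.8 / 492 * 1000
= 0.254817 * 1000
= 254.8171 mW/m^2

254.8171


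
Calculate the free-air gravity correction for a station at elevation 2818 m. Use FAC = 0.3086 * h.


FAC = 0.3086 * h
= 0.3086 * 2818
= 869.6348 mGal

869.6348


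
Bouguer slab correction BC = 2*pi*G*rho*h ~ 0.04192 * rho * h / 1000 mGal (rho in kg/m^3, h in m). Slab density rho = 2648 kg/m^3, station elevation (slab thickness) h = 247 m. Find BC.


BC = 0.04192 * rho * h / 1000
= 0.04192 * 2648 * 247 / 1000
= 27.418 mGal

27.418


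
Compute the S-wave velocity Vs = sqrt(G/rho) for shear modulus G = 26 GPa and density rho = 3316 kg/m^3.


Convert G to Pa: G = 26e9 Pa
Compute G/rho = 26e9 / 3316 = 7840772.0145
Vs = sqrt(7840772.0145) = 2800.14 m/s

2800.14


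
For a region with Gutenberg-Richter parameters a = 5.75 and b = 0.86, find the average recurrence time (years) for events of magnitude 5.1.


log10(N) = 5.75 - 0.86*5.1 = 1.364
N = 10^1.364 = 23.120648
T = 1/N = 1/23.120648 = 0.0433 years

0.0433


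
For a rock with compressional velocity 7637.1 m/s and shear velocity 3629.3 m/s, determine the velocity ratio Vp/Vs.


Vp/Vs = 7637.1 / 3629.3
= 2.1043

2.1043


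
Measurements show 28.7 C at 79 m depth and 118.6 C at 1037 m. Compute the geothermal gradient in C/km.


dT = 118.6 - 28.7 = 89.9 C
dz = 1037 - 79 = 958 m
gradient = dT/dz * 1000 = 89.9/958 * 1000 = 93.8413 C/km

93.8413


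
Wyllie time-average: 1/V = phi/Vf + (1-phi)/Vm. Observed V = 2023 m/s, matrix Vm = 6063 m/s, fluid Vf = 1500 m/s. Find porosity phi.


1/V - 1/Vm = 1/2023 - 1/6063 = 0.00032938
1/Vf - 1/Vm = 1/1500 - 1/6063 = 0.00050173
phi = 0.00032938 / 0.00050173 = 0.6565

0.6565


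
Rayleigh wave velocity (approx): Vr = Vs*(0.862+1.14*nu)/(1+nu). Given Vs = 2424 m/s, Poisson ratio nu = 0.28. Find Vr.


Numerator factor = 0.862 + 1.14*0.28 = 1.1812
Denominator = 1 + 0.28 = 1.28
Vr = 2424 * 1.1812 / 1.28 = 2236.9 m/s

2236.9


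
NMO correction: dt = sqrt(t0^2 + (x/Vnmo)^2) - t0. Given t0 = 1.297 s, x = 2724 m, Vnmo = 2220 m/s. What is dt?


x/Vnmo = 2724/2220 = 1.227027
(x/Vnmo)^2 = 1.505595
t0^2 = 1.682209
sqrt(1.682209 + 1.505595) = 1.785442
dt = 1.785442 - 1.297 = 0.488442

0.488442


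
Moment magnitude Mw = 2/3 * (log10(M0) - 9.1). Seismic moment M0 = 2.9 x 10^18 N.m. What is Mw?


log10(M0) = log10(2.9 x 10^18) = 18.4624
Mw = 2/3 * (18.4624 - 9.1)
= 2/3 * 9.3624
= 6.24

6.24


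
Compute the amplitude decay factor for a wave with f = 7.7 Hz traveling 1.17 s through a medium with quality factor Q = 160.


pi*f*t/Q = pi*7.7*1.17/160 = 0.176891
A/A0 = exp(-0.176891) = 0.837871

0.837871


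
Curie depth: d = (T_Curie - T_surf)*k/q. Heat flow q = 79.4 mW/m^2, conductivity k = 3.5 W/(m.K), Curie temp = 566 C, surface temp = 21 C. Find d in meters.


T_Curie - T_surf = 566 - 21 = 545 C
Convert q to W/m^2: 79.4 mW/m^2 = 0.0794 W/m^2
d = 545 * 3.5 / 0.0794 = 24023.93 m

24023.93


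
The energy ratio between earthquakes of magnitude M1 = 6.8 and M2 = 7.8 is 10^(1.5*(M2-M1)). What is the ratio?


M2 - M1 = 7.8 - 6.8 = 1.0
1.5 * 1.0 = 1.5
ratio = 10^1.5 = 31.62

31.62


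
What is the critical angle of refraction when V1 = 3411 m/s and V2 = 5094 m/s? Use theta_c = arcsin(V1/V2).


V1/V2 = 3411/5094 = 0.669611
theta_c = arcsin(0.669611) = 42.0371 degrees

42.0371


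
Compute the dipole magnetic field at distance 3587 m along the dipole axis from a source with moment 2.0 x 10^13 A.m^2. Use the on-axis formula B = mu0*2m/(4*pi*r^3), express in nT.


m = 2.0 x 10^13 = 20000000000000 A.m^2
2m = 40000000000000 A.m^2
r^3 = 3587^3 = 46152383003
B = (4pi*10^-7) * 40000000000000 / (4*pi * 46152383003) * 1e9
= 50265482.457437 / 579967949551.55 * 1e9
= 86669.4142 nT

86669.4142


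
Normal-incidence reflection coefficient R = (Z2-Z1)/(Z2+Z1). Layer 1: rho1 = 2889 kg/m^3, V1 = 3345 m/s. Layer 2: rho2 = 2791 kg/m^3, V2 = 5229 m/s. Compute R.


Z1 = 2889 * 3345 = 9663705
Z2 = 2791 * 5229 = 14594139
R = (14594139 - 9663705) / (14594139 + 9663705) = 4930434 / 24257844 = 0.2033

0.2033


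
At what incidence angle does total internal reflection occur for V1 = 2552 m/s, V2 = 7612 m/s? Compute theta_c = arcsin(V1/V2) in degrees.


V1/V2 = 2552/7612 = 0.33526
theta_c = arcsin(0.33526) = 19.5884 degrees

19.5884


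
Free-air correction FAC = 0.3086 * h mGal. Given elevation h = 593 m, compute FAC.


FAC = 0.3086 * h
= 0.3086 * 593
= 182.9998 mGal

182.9998


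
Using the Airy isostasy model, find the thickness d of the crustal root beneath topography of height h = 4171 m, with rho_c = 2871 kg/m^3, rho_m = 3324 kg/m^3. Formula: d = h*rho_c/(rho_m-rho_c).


rho_m - rho_c = 3324 - 2871 = 453
d = 4171 * 2871 / 453
= 11974941 / 453
= 26434.75 m

26434.75


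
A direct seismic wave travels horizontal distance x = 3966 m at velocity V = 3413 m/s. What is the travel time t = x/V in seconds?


t = x / V
= 3966 / 3413
= 1.162 s

1.162


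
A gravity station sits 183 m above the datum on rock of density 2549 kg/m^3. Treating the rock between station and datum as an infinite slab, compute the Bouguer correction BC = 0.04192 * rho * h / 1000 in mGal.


BC = 0.04192 * rho * h / 1000
= 0.04192 * 2549 * 183 / 1000
= 19.5543 mGal

19.5543


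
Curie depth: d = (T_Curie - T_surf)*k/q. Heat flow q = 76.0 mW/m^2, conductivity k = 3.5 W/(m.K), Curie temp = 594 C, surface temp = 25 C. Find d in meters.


T_Curie - T_surf = 594 - 25 = 569 C
Convert q to W/m^2: 76.0 mW/m^2 = 0.076 W/m^2
d = 569 * 3.5 / 0.076 = 26203.95 m

26203.95


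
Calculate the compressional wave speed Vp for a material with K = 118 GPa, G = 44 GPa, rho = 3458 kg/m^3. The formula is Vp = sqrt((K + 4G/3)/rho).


First compute the effective modulus:
K + 4G/3 = 118e9 + 4*44e9/3 = 176666666666.67 Pa
Then divide by density:
176666666666.67 / 3458 = 51089261.6156 Pa/(kg/m^3)
Take the square root:
Vp = sqrt(51089261.6156) = 7147.68 m/s

7147.68


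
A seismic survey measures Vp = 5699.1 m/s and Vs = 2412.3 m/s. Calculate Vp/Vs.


Vp/Vs = 5699.1 / 2412.3
= 2.3625

2.3625


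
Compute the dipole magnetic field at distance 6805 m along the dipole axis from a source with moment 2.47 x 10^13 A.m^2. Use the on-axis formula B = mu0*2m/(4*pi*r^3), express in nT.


m = 2.47 x 10^13 = 24700000000000 A.m^2
2m = 49400000000000 A.m^2
r^3 = 6805^3 = 315126110125
B = (4pi*10^-7) * 49400000000000 / (4*pi * 315126110125) * 1e9
= 62077870.834934 / 3959991490092.11 * 1e9
= 15676.2637 nT

15676.2637


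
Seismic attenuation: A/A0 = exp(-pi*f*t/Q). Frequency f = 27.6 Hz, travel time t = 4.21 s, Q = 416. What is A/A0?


pi*f*t/Q = pi*27.6*4.21/416 = 0.877501
A/A0 = exp(-0.877501) = 0.415821

0.415821


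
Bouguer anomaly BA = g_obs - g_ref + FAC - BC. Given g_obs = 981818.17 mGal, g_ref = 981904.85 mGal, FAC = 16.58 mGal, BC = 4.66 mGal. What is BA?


BA = g_obs - g_ref + FAC - BC
= 981818.17 - 981904.85 + 16.58 - 4.66
= -74.76 mGal

-74.76


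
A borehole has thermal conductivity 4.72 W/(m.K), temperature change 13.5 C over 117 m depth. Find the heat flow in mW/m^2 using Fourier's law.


q = k * dT / dz * 1000
= 4.72 * 13.5 / 117 * 1000
= 0.544615 * 1000
= 544.6154 mW/m^2

544.6154


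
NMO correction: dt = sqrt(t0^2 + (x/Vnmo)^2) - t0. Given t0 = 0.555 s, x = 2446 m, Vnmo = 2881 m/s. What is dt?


x/Vnmo = 2446/2881 = 0.849011
(x/Vnmo)^2 = 0.720819
t0^2 = 0.308025
sqrt(0.308025 + 0.720819) = 1.01432
dt = 1.01432 - 0.555 = 0.45932

0.45932


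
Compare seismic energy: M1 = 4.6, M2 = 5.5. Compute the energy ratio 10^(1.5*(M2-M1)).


M2 - M1 = 5.5 - 4.6 = 0.9
1.5 * 0.9 = 1.35
ratio = 10^1.35 = 22.39

22.39


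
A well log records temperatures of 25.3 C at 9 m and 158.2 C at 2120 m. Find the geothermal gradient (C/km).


dT = 158.2 - 25.3 = 132.9 C
dz = 2120 - 9 = 2111 m
gradient = dT/dz * 1000 = 132.9/2111 * 1000 = 62.9559 C/km

62.9559


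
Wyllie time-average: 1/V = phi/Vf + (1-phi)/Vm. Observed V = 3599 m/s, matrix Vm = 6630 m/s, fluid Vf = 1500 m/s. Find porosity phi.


1/V - 1/Vm = 1/3599 - 1/6630 = 0.00012703
1/Vf - 1/Vm = 1/1500 - 1/6630 = 0.00051584
phi = 0.00012703 / 0.00051584 = 0.2463

0.2463


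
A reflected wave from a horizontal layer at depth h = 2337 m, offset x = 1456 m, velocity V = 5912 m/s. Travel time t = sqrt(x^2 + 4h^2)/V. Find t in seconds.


x^2 + 4h^2 = 1456^2 + 4*2337^2 = 2119936 + 21846276 = 23966212
sqrt(23966212) = 4895.5298
t = 4895.5298 / 5912 = 0.8281 s

0.8281


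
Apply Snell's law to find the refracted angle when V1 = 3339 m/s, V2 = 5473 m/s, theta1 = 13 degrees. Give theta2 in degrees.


sin(theta1) = sin(13 deg) = 0.224951
sin(theta2) = V2/V1 * sin(theta1) = 5473/3339 * 0.224951 = 0.36872
theta2 = arcsin(0.36872) = 21.6367 degrees

21.6367


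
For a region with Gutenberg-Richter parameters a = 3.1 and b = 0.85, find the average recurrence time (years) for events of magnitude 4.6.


log10(N) = 3.1 - 0.85*4.6 = -0.81
N = 10^-0.81 = 0.154882
T = 1/N = 1/0.154882 = 6.4565 years

6.4565


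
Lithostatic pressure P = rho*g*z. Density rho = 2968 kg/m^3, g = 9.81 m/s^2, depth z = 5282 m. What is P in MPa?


P = rho * g * z / 1e6
= 2968 * 9.81 * 5282 / 1e6
= 153791134.56 / 1e6
= 153.7911 MPa

153.7911


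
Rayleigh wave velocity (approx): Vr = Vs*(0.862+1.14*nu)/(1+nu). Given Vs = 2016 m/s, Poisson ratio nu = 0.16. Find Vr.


Numerator factor = 0.862 + 1.14*0.16 = 1.0444
Denominator = 1 + 0.16 = 1.16
Vr = 2016 * 1.0444 / 1.16 = 1815.1 m/s

1815.1


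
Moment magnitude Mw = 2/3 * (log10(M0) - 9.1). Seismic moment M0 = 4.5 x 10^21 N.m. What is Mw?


log10(M0) = log10(4.5 x 10^21) = 21.6532
Mw = 2/3 * (21.6532 - 9.1)
= 2/3 * 12.5532
= 8.37

8.37


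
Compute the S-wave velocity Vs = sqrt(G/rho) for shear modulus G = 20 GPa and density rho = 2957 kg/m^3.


Convert G to Pa: G = 20e9 Pa
Compute G/rho = 20e9 / 2957 = 6763611.7687
Vs = sqrt(6763611.7687) = 2600.69 m/s

2600.69


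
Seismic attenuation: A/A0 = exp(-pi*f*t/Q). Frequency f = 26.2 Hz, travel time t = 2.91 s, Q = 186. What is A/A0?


pi*f*t/Q = pi*26.2*2.91/186 = 1.287749
A/A0 = exp(-1.287749) = 0.275891

0.275891


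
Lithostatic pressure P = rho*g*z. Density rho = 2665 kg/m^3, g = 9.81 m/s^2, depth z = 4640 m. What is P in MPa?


P = rho * g * z / 1e6
= 2665 * 9.81 * 4640 / 1e6
= 121306536.0 / 1e6
= 121.3065 MPa

121.3065


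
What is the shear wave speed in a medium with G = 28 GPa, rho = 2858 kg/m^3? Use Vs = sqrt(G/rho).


Convert G to Pa: G = 28e9 Pa
Compute G/rho = 28e9 / 2858 = 9797060.8817
Vs = sqrt(9797060.8817) = 3130.03 m/s

3130.03


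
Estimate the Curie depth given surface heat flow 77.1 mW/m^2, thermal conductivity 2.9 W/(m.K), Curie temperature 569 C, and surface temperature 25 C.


T_Curie - T_surf = 569 - 25 = 544 C
Convert q to W/m^2: 77.1 mW/m^2 = 0.0771 W/m^2
d = 544 * 2.9 / 0.0771 = 20461.74 m

20461.74


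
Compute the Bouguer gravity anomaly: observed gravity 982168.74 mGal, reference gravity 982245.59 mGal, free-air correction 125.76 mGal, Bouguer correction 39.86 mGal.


BA = g_obs - g_ref + FAC - BC
= 982168.74 - 982245.59 + 125.76 - 39.86
= 9.05 mGal

9.05


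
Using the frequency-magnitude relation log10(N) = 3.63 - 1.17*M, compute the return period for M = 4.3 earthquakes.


log10(N) = 3.63 - 1.17*4.3 = -1.401
N = 10^-1.401 = 0.039719
T = 1/N = 1/0.039719 = 25.1768 years

25.1768


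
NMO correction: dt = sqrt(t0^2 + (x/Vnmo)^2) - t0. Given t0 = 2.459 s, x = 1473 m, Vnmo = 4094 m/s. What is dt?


x/Vnmo = 1473/4094 = 0.359795
(x/Vnmo)^2 = 0.129452
t0^2 = 6.046681
sqrt(6.046681 + 0.129452) = 2.485183
dt = 2.485183 - 2.459 = 0.026183

0.026183
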